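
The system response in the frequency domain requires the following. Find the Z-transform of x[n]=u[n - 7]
Using the time-shift property: Z{u[n-7]}=z^(-7)*z/(z-1)
=z^(-6)/(z-1)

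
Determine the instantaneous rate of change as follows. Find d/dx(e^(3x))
Chain rule: d/dx[e^u] = e^u · u' where u = 3x
u' = 3

Answer: 3·e^(3x)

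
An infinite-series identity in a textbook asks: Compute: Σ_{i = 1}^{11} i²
Using formula: Σ i^2=n(n+1)(2n+1)/6=11·12·23/6=506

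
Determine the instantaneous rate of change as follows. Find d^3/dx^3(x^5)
Apply power rule 3 times:
d^1: 5x^4
d^2: 20x^3
d^3: 60x^2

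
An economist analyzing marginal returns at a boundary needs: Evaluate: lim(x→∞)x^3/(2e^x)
Apply L'Hôpital 3 times (∞/∞ each time):
Eventually get 3!/(2e^x) → 0

Answer: 0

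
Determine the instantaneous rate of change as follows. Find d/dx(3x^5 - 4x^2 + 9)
Power rule: d/dx(ax^n)=n·a·x^(n-1)
Term by term: 15·x^4 - 8·x

Answer: 15x^4 - 8x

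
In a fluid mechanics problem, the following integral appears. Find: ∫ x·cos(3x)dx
By parts: u = x, dv = cos(3x) dx
du = dx, v = sin(3x)/3
= x·sin(3x)/3+cos(3x)/3²+C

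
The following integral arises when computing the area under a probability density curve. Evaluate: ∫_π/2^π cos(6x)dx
Antiderivative: sin(6x)/6
Evaluate at bounds: [sin(6·π)/6] - [sin(6·π/2)/6]
=((0) - (0))/6=0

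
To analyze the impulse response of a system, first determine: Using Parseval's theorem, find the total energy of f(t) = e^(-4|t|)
Parseval's theorem: E=integral |f(t)|^2 dt=(1/2pi) integral |F(omega)|^2 domega
E=integral_{-inf}^{inf} e^(-8|t|) dt=2 * integral_0^inf e^(-8t) dt=2/(2 * 4)=1/4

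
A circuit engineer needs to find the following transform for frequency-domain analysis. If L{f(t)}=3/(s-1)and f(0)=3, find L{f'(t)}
L{f'(t)}=s·F(s) - f(0)=3s/(s-1)-3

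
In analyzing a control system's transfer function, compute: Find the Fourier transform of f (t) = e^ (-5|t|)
Using the standard pair: F{e^(-a|t|)} = 2a/(a^2+omega^2)
With a = 5: F(omega) = 10/(25+omega^2)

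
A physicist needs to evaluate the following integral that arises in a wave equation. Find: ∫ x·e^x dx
Integration by parts: u = x, dv = e^x dx
du = dx, v = e^x
= x·e^x - ∫ e^x dx
= x·e^x - e^x+C

Answer: e^x(x - 1)+C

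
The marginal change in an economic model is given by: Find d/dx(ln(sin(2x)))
Chain rule: d/dx[ln(u)]=u'/u where u=sin(2x)
u'=2cos(2x)

Answer: (2cos(2x))/(sin(2x))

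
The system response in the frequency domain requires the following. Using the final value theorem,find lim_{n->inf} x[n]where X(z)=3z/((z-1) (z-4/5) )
Final value theorem: lim x[n]=lim_{z->1} (z-1) * X(z)
(z-1) * X(z)=3z/(z-4/5)
As z->1: 3/(1 - 4/5)=3/(1/5)=15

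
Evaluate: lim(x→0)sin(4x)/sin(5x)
sin(u) ≈ u for small u:
sin(4x)/sin(5x) ≈ 4x/(5x) = 4/5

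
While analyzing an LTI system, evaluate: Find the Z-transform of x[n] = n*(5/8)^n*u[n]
Using the property Z{n * a^n * u[n]} = az/(z-a)^2
With a = 5/8: X(z) = (5/8)z/(z - 5/8)^2, |z| > 5/8

Answer: (5/8)z/(z - 5/8)^2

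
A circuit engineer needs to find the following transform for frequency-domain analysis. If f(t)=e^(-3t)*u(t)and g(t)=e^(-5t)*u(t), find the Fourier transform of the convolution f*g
By the convolution theorem: F{f*g} = F(omega)*G(omega)
F(omega) = 1/(3+j*omega), G(omega) = 1/(5+j*omega)
F{f*g} = 1/((3+j*omega)(5+j*omega))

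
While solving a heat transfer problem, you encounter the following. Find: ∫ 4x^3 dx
Using power rule: ∫ 4x^3 dx=4/4 x^4 + C=x^4 + C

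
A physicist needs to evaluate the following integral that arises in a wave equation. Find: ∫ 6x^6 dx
Using power rule: ∫ 6x^6 dx = 6/7 x^7 + C = (6/7)x^7 + C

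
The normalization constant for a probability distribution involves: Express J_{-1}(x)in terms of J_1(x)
For integer n: J_{-n}(x)=(-1)^n J_n(x)
With n=1: J_{-1}(x)=(-1)^1 J_1(x)=-J_1(x)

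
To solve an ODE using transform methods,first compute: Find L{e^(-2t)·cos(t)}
First shifting: L{e^(at)f(t)} = F(s-a)
L{cos(t)} = s/(s² + 1)
Shift: (s + 2)/((s + 2)² + 1)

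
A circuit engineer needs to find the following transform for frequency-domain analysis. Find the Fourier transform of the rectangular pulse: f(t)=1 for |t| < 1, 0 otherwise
F(omega) = integral from -1 to 1 of e^(-j*omega*t) dt
= 2*sin(1*omega)/omega = 2*sinc(1*omega/pi)

Answer: 2*sin(1*omega)/omega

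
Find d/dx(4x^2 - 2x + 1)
Power rule: d/dx(ax^n) = n·a·x^(n-1)
Term by term: 8·x - 2

Answer: 8x - 2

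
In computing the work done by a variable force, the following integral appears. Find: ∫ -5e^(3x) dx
Since d/dx[e^(3x)]=3e^(3x), we get -5/3 e^(3x)+C

Answer: (-5/3)e^(3x)+C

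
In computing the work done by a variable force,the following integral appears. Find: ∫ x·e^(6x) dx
Integration by parts: u = x, dv = e^(6x) dx
du = dx, v = e^(6x)/6
= x·e^(6x)/6 - ∫ e^(6x)/6 dx
= x·e^(6x)/6 - e^(6x)/36 + C

Answer: e^(6x)(x/6 - 1/36) + C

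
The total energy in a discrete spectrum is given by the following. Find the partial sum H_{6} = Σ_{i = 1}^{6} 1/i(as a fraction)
H_6 = 1 + 1/2 + 1/3 + ... + 1/6
= 49/20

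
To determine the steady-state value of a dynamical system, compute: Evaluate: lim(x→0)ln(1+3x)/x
L'Hôpital (0/0): lim 3/(1+3x) / 1=3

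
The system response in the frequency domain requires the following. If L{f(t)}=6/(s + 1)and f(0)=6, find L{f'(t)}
L{f'(t)} = s·F(s) - f(0) = 6s/(s+1)-6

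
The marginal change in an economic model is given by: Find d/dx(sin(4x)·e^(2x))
Product rule: (fg)'=f'g + fg'
f=sin(4x), f'=4·cos(4x)
g=e^(2x), g'=2·e^(2x)

Answer: 4·cos(4x)·e^(2x) + 2·sin(4x)·e^(2x)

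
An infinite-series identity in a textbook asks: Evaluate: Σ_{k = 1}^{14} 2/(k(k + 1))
Partial fractions: 2/(k(k + 1))=2/k - 2/(k + 1)
Telescoping sum: 2(1 - 1/15)=2·14/15

Answer: 28/15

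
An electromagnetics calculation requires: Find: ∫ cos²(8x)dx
Using identity cos²(u) = (1 + cos(2u))/2:
∫ (1 + cos(16x))/2 dx = x/2 + sin(16x)/32 + C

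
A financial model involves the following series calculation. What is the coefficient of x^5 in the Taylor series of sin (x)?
sin(x)=Σ (-1)^k x^(2k + 1)/(2k + 1)!
For x^5: (-1)^2/5!=1/120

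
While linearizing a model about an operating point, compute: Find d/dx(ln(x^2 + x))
Chain rule: d/dx[ln(u)] = u'/u where u = x^2 + x
u' = 2x + 1

Answer: (2x + 1)/(x^2 + x)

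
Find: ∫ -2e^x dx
Since d/dx[e^x] = +e^x, we get -2e^x+C

Answer: -2e^x+C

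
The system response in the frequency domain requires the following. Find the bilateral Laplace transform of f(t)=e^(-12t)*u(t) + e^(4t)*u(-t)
For e^(-12t)*u(t): L=1/(s+12), Re(s) > -12
For e^(4t)*u(-t): L=-1/(s-4), Re(s) < 4
Combined: F(s)=1/(s+12)-1/(s-4), -12 < Re(s) < 4

Answer: 1/(s+12)-1/(s-4), ROC: -12 < Re(s) < 4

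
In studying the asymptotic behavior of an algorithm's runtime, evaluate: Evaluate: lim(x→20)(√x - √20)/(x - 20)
Multiply by conjugate (√x + √20)/(√x + √20):
= (x - 20)/((x - 20)(√x + √20)) = 1/(√x + √20)
As x → 20: 1/(2√20)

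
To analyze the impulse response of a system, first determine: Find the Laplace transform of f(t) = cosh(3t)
L{cosh(at)}=s/(s²-a²)
L{cosh(3t)}=s/(s²-9)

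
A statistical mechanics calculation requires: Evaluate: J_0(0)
J_0(0) = 1 (Bessel function of first kind at origin)

Answer: 1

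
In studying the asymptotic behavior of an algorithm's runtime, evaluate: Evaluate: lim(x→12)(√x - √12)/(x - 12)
Multiply by conjugate (√x+√12)/(√x+√12):
=(x - 12)/((x - 12)(√x+√12))=1/(√x+√12)
As x → 12: 1/(2√12)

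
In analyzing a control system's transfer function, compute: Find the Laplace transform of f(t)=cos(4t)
L{cos(wt)} = s/(s²+w²)
L{cos(4t)} = s/(s²+16)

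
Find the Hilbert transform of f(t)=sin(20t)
The Hilbert transform shifts each frequency component by -pi/2.
H{sin(wt)} = -cos(wt)
With w = 20: H{sin(20t)} = -cos(20t)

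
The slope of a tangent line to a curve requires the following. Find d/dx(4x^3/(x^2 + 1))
Quotient rule: (f/g)'=(f'g - fg')/g²
f=4x^3, f'=12x^2
g=x^2 + 1, g'=2x

Answer: (12x^2·(x^2 + 1) - 8x^4)/(x^2 + 1)²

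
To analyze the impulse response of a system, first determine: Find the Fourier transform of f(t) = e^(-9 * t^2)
The Fourier transform of a Gaussian e^(-a*t^2) is sqrt(pi/a)*e^(-omega^2/(4a)).
With a = 9: F(omega) = sqrt(pi)/3*e^(-omega^2/36)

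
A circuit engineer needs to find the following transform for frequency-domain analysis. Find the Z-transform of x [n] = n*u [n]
Standard pair: Z{n * u[n]} = z/(z-1)^2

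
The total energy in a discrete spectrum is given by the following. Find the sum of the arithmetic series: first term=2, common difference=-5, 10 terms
Last term: a_n=2+(10-1)·-5=-43
Sum=n(a_1+a_n)/2=10(2+(-43))/2=-205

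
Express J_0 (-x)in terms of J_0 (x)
For integer n: J_n(-x) = (-1)^n J_n(x)
With n = 0: J_0(-x) = (-1)^0 J_0(x) = J_0(x)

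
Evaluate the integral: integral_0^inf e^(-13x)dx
integral_0^inf e^(-13x) dx=[-1/13 * e^(-13x)]_0^inf
=0 - (-1/13)=1/13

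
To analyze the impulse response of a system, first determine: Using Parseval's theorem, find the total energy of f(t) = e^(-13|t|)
Parseval's theorem: E = integral |f(t)|^2 dt = (1/2pi) integral |F(omega)|^2 domega
E = integral_{-inf}^{inf} e^(-26|t|) dt = 2 * integral_0^inf e^(-26t) dt = 2/(2 * 13) = 1/13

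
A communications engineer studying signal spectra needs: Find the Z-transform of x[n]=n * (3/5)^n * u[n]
Using the property Z{n * a^n * u[n]} = az/(z-a)^2
With a = 3/5: X(z) = (3/5)z/(z - 3/5)^2, |z| > 3/5

Answer: (3/5)z/(z - 3/5)^2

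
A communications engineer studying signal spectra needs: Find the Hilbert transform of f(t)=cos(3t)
The Hilbert transform shifts each frequency component by -pi/2.
H{cos(wt)} = sin(wt)
With w = 3: H{cos(3t)} = sin(3t)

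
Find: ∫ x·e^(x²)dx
Let u = x², du = 2x dx
∫ (1/2)e^u du = e^u/2 + C

Answer: e^(x²)/2 + C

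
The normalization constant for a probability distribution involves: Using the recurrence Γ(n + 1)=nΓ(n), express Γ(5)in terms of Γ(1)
Γ(5) = 4Γ(4) = 4·3Γ(3) = ... = 4!·Γ(1) = 24·Γ(1)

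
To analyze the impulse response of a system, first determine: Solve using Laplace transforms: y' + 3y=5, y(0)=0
Take L of both sides: sY(s) - 0 + 3Y(s) = 5/s
Y(s)(s + 3) = 5/s + 0
Y(s) = 5/(s(s + 3)) + 0/(s + 3)
Partial fractions: 5/(s(s + 3)) = (5/3)/s - (5/3)/(s + 3)
So Y(s) = (5/3)/s - (5/3)/(s + 3)
Inverse transform (L^(-1){1/s} = 1, L^(-1){1/(s + 3)} = e^(-3t)):

Answer: y(t) = 5/3 - (5/3)·e^(-3t)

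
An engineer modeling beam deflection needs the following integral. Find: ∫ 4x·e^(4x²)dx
Let u = 4x², du = 8x dx
∫ (1/2)e^u du = e^u/2 + C

Answer: e^(4x²)/2 + C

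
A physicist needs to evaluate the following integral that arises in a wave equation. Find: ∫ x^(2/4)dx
Power rule: ∫ x^(1/2) dx = x^(3/2)/(3/2) + C

Answer: (2/3)·x^(3/2) + C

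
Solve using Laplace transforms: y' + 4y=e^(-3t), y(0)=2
Take L: sY - 2+4Y = 1/(s+3)
Y(s+4) = 1/(s+3)+2
Y = 1/((s+3)(s+4))+2/(s+4)
Partial fractions: 1/((s+3)(s+4)) = 1/(s+3)-1/(s+4)
So Y = 1/(s+3)+1/(s+4)
Inverse Laplace transform (L^(-1){1/(s+3)} = e^(-3t), L^(-1){1/(s+4)} = e^(-4t)):

Answer: y(t) = 1·e^(-3t)+e^(-4t)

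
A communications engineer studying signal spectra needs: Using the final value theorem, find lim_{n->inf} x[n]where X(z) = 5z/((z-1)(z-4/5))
Final value theorem: lim x[n]=lim_{z->1} (z-1)*X(z)
(z-1)*X(z)=5z/(z-4/5)
As z->1: 5/(1 - 4/5)=5/(1/5)=25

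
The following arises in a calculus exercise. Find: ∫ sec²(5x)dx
Since d/dx[tan(5x)]=5sec²(5x), integral=tan(5x)/5 + C

Answer: (1/5)tan(5x) + C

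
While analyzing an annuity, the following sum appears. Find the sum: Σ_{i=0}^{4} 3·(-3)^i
Geometric series: S=a(1 - r^n)/(1 - r)
a=3, r=-3, n=5
S=3(1+243)/4=183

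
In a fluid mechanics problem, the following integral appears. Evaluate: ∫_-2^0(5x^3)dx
Step 1: Find antiderivative F(x)=(5/4)x^4
Step 2: F(0) - F(-2)=0 - (20)=-20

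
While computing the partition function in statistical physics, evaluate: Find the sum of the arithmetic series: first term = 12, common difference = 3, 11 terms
Last term: a_n = 12 + (11 - 1)·3 = 42
Sum = n(a_1 + a_n)/2 = 11(12 + 42)/2 = 297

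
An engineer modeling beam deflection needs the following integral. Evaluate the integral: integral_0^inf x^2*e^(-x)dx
This is a Gamma integral. Substitute u=1x:
integral_0^inf x^2 * e^(-x) dx=(1/1^3) integral_0^inf u^2 * e^(-u) du
=Gamma(3)/1^3=2!/1^3=2/1

Answer: 2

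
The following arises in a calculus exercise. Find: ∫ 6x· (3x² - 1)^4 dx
Let u=3x² - 1, du=6x dx
∫ u^4 du=u^5/5 + C

Answer: (3x² - 1)^5/5 + C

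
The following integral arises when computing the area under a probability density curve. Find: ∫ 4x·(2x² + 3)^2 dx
Let u = 2x² + 3, du = 4x dx
∫ u^2 du = u^3/3 + C

Answer: (2x² + 3)^3/3 + C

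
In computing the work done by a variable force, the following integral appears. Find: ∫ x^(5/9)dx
Power rule: ∫ x^(5/9) dx = x^(14/9)/(14/9)+C

Answer: (9/14)·x^(14/9)+C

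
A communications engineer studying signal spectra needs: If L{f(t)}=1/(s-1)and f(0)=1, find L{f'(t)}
L{f'(t)} = s·F(s) - f(0) = s/(s-1) - 1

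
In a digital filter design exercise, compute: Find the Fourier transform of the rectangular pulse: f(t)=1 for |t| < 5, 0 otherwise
F(omega) = integral from -5 to 5 of e^(-j * omega * t) dt
= 2 * sin(5 * omega)/omega = 10 * sinc(5 * omega/pi)

Answer: 2 * sin(5 * omega)/omega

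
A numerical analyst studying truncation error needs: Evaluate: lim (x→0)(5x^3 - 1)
Polynomial is continuous, so substitute x=0:
5·0^3 - 1=-1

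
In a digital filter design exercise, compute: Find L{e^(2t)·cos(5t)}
First shifting: L{e^(at)f(t)} = F(s-a)
L{cos(5t)} = s/(s² + 25)
Shift: (s-2)/((s-2)² + 25)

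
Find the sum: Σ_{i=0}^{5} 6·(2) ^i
Geometric series: S = a(1 - r^n)/(1 - r)
a = 6, r = 2, n = 6
S = 6(1 - 64)/-1 = 378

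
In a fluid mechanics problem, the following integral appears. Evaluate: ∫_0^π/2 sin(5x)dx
Antiderivative: -cos(5x)/5
Evaluate at bounds: [-cos(5·π/2)/5] - [-cos(5·0)/5]
=(-(0) + (1))/5=1/5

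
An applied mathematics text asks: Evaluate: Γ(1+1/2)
Γ(n+1/2) = (2n)!√π/(4^n·n!)
= 2√π/(4·1) = (1/2)·√π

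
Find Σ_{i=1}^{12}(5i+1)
=5·Σ i + 1·12=5·78 + 12=402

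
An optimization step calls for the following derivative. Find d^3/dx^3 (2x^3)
Apply power rule 3 times:
d^1: 6x^2
d^2: 12x
d^3: 12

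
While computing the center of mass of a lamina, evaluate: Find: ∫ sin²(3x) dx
Using identity sin²(u)=(1 - cos(2u))/2:
∫ (1 - cos(6x))/2 dx=x/2 - sin(6x)/12 + C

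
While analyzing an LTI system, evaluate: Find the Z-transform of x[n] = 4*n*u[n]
Z{n*u[n]} = z/(z-1)^2
By linearity: Z{4*n*u[n]} = 4z/(z-1)^2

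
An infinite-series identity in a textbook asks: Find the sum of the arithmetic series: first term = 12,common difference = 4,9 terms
Last term: a_n = 12 + (9 - 1)·4 = 44
Sum = n(a_1 + a_n)/2 = 9(12 + 44)/2 = 252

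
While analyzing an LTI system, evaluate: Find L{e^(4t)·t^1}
First shifting: L{e^(at)f(t)} = F(s-a)
L{t^1} = 1/s^2
Shift s → s-4: 1/(s-4)^2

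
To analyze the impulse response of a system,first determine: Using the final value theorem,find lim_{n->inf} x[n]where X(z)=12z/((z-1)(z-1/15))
Final value theorem: lim x[n]=lim_{z->1} (z-1) * X(z)
(z-1) * X(z)=12z/(z-1/15)
As z->1: 12/(1-1/15)=12/(14/15)=90/7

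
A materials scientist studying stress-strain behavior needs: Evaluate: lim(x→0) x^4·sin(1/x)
Squeeze theorem: -|x^4| ≤ x^4·sin(1/x) ≤ |x^4|
Since x^4 → 0 as x → 0, by squeeze theorem the limit is 0

Answer: 0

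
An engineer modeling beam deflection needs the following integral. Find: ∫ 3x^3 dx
Using power rule: ∫ 3x^3 dx=3/4 x^4 + C=(3/4)x^4 + C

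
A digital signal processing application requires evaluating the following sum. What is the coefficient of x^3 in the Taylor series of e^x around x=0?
Taylor series of e^x=Σ x^n/n!
Coefficient of x^3=1/3!=1/6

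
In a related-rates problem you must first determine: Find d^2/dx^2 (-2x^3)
Apply power rule 2 times:
d^1: -6x^2
d^2: -12x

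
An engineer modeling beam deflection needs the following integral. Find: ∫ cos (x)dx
Using standard integral: ∫ cos(x) dx=sin(x) + C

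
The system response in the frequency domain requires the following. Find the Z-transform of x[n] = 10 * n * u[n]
Z{n*u[n]} = z/(z-1)^2
By linearity: Z{10*n*u[n]} = 10z/(z-1)^2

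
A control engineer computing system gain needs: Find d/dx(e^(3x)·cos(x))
Product rule: (fg)' = f'g+fg'
f = e^(3x), f' = 3·e^(3x)
g = cos(x), g' = -sin(x)

Answer: 3·e^(3x)·cos(x) - e^(3x)·sin(x)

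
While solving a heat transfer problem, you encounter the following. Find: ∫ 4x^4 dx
Using power rule: ∫ 4x^4 dx=4/5 x^5+C=(4/5)x^5+C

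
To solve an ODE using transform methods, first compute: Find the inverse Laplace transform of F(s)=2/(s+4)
L^(-1){2/(s-a)}=c·e^(at)
Here a=-4, c=2

Answer: 2e^(-4t)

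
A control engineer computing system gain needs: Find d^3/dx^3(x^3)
Apply power rule 3 times:
d^1: 3x^2
d^2: 6x
d^3: 6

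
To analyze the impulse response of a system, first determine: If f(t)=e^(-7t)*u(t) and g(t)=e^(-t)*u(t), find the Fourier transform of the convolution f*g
By the convolution theorem: F{f*g}=F(omega)*G(omega)
F(omega)=1/(7 + j*omega), G(omega)=1/(1 + j*omega)
F{f*g}=1/((7 + j*omega)(1 + j*omega))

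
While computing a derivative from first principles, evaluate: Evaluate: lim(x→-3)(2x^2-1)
Polynomial is continuous, so substitute x = -3:
2·(-3)^2 - 1 = 17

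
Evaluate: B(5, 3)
B(x,y) = Γ(x)Γ(y)/Γ(x+y) = (x-1)!(y-1)!/(x+y-1)!
B(5,3) = 4!·2!/7! = 1/105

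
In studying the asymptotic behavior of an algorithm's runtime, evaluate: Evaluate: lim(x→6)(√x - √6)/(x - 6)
Multiply by conjugate (√x+√6)/(√x+√6):
=(x - 6)/((x - 6)(√x+√6))=1/(√x+√6)
As x → 6: 1/(2√6)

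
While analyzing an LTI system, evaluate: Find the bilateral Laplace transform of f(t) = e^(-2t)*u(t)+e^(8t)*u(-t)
For e^(-2t) * u(t): L=1/(s+2), Re(s) > -2
For e^(8t) * u(-t): L=-1/(s-8), Re(s) < 8
Combined: F(s)=1/(s+2)-1/(s-8), -2 < Re(s) < 8

Answer: 1/(s+2)-1/(s-8), ROC: -2 < Re(s) < 8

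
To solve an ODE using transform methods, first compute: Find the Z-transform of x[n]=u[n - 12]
Using the time-shift property: Z{u[n-12]}=z^(-12)*z/(z-1)
=z^(-11)/(z-1)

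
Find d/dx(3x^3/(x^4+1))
Quotient rule: (f/g)' = (f'g - fg')/g²
f = 3x^3, f' = 9x^2
g = x^4+1, g' = 4x^3

Answer: (9x^2·(x^4+1)-12x^6)/(x^4+1)²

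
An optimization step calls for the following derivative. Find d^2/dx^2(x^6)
Apply power rule 2 times:
d^1: 6x^5
d^2: 30x^4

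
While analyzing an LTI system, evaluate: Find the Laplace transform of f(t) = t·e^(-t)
L{t·e^(at)} = 1/(s-a)²
L{t·e^(-t)} = 1/(s+1)²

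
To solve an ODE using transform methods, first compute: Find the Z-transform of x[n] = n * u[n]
Standard pair: Z{n * u[n]}=z/(z-1)^2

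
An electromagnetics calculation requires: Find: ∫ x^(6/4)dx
Power rule: ∫ x^(3/2) dx=x^(5/2)/(5/2) + C

Answer: (2/5)·x^(5/2) + C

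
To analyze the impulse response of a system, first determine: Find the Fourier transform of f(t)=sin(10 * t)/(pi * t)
sin(W * t)/(pi * t) = (W/pi) * sinc(W * t/pi) is the impulse response of the ideal low-pass filter with cutoff W (here W = 10).
Its Fourier transform is a rectangular function:
F(omega) = 1 for |omega| < 10, 0 otherwise

Answer: rect(omega/20) [i.e., 1 for |omega| < 10, 0 otherwise]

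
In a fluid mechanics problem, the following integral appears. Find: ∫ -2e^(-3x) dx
Since d/dx[e^(-3x)]=-3e^(-3x), we get 2/3 e^(-3x) + C

Answer: (2/3)e^(-3x) + C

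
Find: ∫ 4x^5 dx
Using power rule: ∫ 4x^5 dx = 4/6 x^6+C = (2/3)x^6+C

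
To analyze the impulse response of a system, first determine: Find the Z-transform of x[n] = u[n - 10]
Using the time-shift property: Z{u[n-10]}=z^(-10) * z/(z-1)
=z^(-9)/(z-1)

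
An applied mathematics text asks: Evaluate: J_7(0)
J_n(0) = 0 for all n > 0 (Bessel function of first kind)
J_7(0) = 0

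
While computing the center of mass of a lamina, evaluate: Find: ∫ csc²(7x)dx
Since d/dx[-cot(7x)] = 7csc²(7x), integral = -cot(7x)/7 + C

Answer: (-1/7)cot(7x) + C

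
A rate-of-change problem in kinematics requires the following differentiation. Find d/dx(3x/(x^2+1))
Quotient rule: (f/g)'=(f'g - fg')/g²
f=3x, f'=3
g=x^2 + 1, g'=2x

Answer: (3·(x^2 + 1) - 6x^2)/(x^2 + 1)²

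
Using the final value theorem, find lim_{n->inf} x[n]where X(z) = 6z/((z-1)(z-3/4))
Final value theorem: lim x[n]=lim_{z->1} (z-1)*X(z)
(z-1)*X(z)=6z/(z-3/4)
As z->1: 6/(1 - 3/4)=6/(1/4)=24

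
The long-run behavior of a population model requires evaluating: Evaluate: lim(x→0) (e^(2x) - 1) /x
L'Hôpital (0/0): lim 2e^(2x)/1=2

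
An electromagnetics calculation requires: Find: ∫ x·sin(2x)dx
By parts: u=x, dv=sin(2x) dx
du=dx, v=-cos(2x)/2
=-x·cos(2x)/2 + sin(2x)/2² + C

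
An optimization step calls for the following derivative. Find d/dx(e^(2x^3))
Chain rule: d/dx[e^u] = e^u · u' where u = 2x^3
u' = 6x^2

Answer: 6x^2·e^(2x^3)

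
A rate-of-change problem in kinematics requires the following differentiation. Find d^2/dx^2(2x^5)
Apply power rule 2 times:
d^1: 10x^4
d^2: 40x^3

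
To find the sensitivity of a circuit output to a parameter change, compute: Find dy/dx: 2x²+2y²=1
Differentiate: 4x + 4y·(dy/dx)=0
dy/dx=-4x/(4y)=-1·(x/y)

Answer: dy/dx=-1·(x/y)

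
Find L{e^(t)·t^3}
First shifting: L{e^(at)f(t)}=F(s-a)
L{t^3}=6/s^4
Shift s → s-1: 6/(s-1)^4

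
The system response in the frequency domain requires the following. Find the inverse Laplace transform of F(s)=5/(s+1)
L^(-1){5/(s-a)} = c·e^(at)
Here a = -1, c = 5

Answer: 5e^(-t)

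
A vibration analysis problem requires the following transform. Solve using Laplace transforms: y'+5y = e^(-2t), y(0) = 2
Take L: sY - 2+5Y=1/(s+2)
Y(s+5)=1/(s+2)+2
Y=1/((s+2)(s+5))+2/(s+5)
Partial fractions: 1/((s+2)(s+5))=(1/3)/(s+2) - (1/3)/(s+5)
So Y=(1/3)/(s+2)+(5/3)/(s+5)
Inverse Laplace transform (L^(-1){1/(s+2)}=e^(-2t), L^(-1){1/(s+5)}=e^(-5t)):

Answer: y(t)=(1/3)·e^(-2t)+(5/3)·e^(-5t)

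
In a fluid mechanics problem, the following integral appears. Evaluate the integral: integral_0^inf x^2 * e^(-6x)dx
This is a Gamma integral. Substitute u=6x (du=6 dx):
integral_0^inf x^2*e^(-6x) dx=(1/6^3) integral_0^inf u^2*e^(-u) du
=Gamma(3)/6^3=2!/6^3=2/216

Answer: 1/108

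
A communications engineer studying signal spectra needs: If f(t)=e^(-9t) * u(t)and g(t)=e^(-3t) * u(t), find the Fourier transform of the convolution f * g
By the convolution theorem: F{f*g} = F(omega)*G(omega)
F(omega) = 1/(9+j*omega), G(omega) = 1/(3+j*omega)
F{f*g} = 1/((9+j*omega)(3+j*omega))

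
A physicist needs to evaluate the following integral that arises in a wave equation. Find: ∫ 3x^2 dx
Using power rule: ∫ 3x^2 dx = 3/3 x^3+C = x^3+C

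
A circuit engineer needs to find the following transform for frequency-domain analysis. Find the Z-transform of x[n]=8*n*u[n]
Z{n*u[n]} = z/(z-1)^2
By linearity: Z{8*n*u[n]} = 8z/(z-1)^2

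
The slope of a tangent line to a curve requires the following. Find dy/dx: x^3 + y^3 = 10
Differentiate: 3x^2+3y^2·(dy/dx)=0
dy/dx=-3x^2/(3y^2)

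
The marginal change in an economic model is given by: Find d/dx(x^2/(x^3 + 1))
Quotient rule: (f/g)'=(f'g - fg')/g²
f=x^2, f'=2x
g=x^3 + 1, g'=3x^2

Answer: (2x·(x^3 + 1) - 3x^4)/(x^3 + 1)²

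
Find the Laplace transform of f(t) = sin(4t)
L{sin(wt)}=w/(s²+w²)
L{sin(4t)}=4/(s²+16)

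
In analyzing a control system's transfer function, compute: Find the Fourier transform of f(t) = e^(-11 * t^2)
The Fourier transform of a Gaussian e^(-a * t^2) is sqrt(pi/a) * e^(-omega^2/(4a)).
With a = 11: F(omega) = sqrt(pi/11) * e^(-omega^2/44)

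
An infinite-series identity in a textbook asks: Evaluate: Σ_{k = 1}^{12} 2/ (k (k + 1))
Partial fractions: 2/(k(k+1)) = 2/k - 2/(k+1)
Telescoping sum: 2(1-1/13) = 2·12/13

Answer: 24/13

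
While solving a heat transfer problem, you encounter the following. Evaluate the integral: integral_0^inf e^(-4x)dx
integral_0^inf e^(-4x) dx=[-1/4*e^(-4x)]_0^inf
=0 - (-1/4)=1/4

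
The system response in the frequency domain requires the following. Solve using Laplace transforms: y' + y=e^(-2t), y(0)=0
Take L: sY - 0+Y=1/(s+2)
Y(s+1)=1/(s+2)+0
Y=1/((s+2)(s+1))+0/(s+1)
Partial fractions: 1/((s+2)(s+1))=-1/(s+2)+1/(s+1)
So Y=-1/(s+2)+1/(s+1)
Inverse Laplace transform (L^(-1){1/(s+2)}=e^(-2t), L^(-1){1/(s+1)}=e^(-t)):

Answer: y(t)=-1·e^(-2t)+e^(-t)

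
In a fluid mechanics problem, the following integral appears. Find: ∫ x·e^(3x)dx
Integration by parts: u = x, dv = e^(3x) dx
du = dx, v = e^(3x)/3
= x·e^(3x)/3 - ∫ e^(3x)/3 dx
= x·e^(3x)/3 - e^(3x)/9 + C

Answer: e^(3x)(x/3 - 1/9) + C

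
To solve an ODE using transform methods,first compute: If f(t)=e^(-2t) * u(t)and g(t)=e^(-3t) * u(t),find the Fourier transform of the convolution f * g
By the convolution theorem: F{f*g}=F(omega)*G(omega)
F(omega)=1/(2 + j*omega), G(omega)=1/(3 + j*omega)
F{f*g}=1/((2 + j*omega)(3 + j*omega))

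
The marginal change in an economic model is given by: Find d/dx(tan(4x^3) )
Chain rule: d/dx[tan(u)]=sec²(u)·u' where u=4x^3
u'=12x^2

Answer: 12x^2·sec²(4x^3)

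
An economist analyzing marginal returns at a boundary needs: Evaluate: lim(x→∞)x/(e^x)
Apply L'Hôpital 1 times (∞/∞ each time):
Eventually get 1!/(e^x) → 0

Answer: 0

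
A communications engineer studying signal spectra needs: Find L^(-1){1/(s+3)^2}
L^(-1){1/(s-a)^n}=t^(n-1)·e^(at)/(n-1)!
Here a=-3, n=2: t^1·e^(-3t)/1

Answer: t·e^(-3t)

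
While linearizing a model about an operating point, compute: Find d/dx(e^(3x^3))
Chain rule: d/dx[e^u] = e^u · u' where u = 3x^3
u' = 9x^2

Answer: 9x^2·e^(3x^3)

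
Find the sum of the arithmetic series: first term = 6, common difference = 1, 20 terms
Last term: a_n=6 + (20 - 1)·1=25
Sum=n(a_1 + a_n)/2=20(6 + 25)/2=310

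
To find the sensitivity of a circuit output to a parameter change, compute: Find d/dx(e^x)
Chain rule: d/dx[e^u]=e^u · u' where u=x
u'=1

Answer: 1·e^x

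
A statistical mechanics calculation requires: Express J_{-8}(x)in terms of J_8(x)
For integer n: J_{-n}(x)=(-1)^n J_n(x)
With n=8: J_{-8}(x)=(-1)^8 J_8(x)=J_8(x)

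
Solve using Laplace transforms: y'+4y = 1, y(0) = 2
Take L of both sides: sY(s)-2+4Y(s)=1/s
Y(s)(s+4)=1/s+2
Y(s)=1/(s(s+4))+2/(s+4)
Partial fractions: 1/(s(s+4))=(1/4)/s - (1/4)/(s+4)
So Y(s)=(1/4)/s+(7/4)/(s+4)
Inverse transform (L^(-1){1/s}=1, L^(-1){1/(s+4)}=e^(-4t)):

Answer: y(t)=1/4+(7/4)·e^(-4t)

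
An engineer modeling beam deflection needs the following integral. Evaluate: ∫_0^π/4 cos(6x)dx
Antiderivative: sin(6x)/6
Evaluate at bounds: [sin(6·π/4)/6] - [sin(6·0)/6]
=((-1) - (0))/6=-1/6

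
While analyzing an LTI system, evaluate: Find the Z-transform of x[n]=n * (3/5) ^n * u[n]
Using the property Z{n*a^n*u[n]} = az/(z-a)^2
With a = 3/5: X(z) = (3/5)z/(z - 3/5)^2, |z| > 3/5

Answer: (3/5)z/(z - 3/5)^2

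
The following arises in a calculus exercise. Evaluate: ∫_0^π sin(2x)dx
Antiderivative: -cos(2x)/2
Evaluate at bounds: [-cos(2·π)/2] - [-cos(2·0)/2]
= (-(1)+(1))/2 = 0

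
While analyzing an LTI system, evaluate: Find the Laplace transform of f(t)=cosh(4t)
L{cosh(at)}=s/(s²-a²)
L{cosh(4t)}=s/(s²-16)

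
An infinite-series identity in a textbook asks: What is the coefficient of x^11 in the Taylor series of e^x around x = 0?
Taylor series of e^x = Σ x^n/n!
Coefficient of x^11 = 1/11! = 1/39916800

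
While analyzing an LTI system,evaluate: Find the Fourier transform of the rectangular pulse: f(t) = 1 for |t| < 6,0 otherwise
F(omega) = integral from -6 to 6 of e^(-j * omega * t) dt
= 2 * sin(6 * omega)/omega = 12 * sinc(6 * omega/pi)

Answer: 2 * sin(6 * omega)/omega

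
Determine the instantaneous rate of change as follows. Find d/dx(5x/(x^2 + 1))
Quotient rule: (f/g)'=(f'g - fg')/g²
f=5x, f'=5
g=x^2+1, g'=2x

Answer: (5·(x^2+1)-10x^2)/(x^2+1)²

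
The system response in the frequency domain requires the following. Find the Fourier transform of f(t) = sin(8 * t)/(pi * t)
sin(W*t)/(pi*t)=(W/pi)*sinc(W*t/pi) is the impulse response of the ideal low-pass filter with cutoff W (here W=8).
Its Fourier transform is a rectangular function:
F(omega)=1 for |omega| < 8, 0 otherwise

Answer: rect(omega/16) [i.e., 1 for |omega| < 8, 0 otherwise]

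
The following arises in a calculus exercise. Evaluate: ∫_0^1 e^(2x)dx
Antiderivative: (1/2)e^(2x)
Evaluate: (1/2)(e^2 - 1)

Answer: (e^2 - 1)/2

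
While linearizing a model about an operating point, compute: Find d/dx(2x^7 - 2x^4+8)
Power rule: d/dx(ax^n) = n·a·x^(n-1)
Term by term: 14·x^6 - 8·x^3

Answer: 14x^6 - 8x^3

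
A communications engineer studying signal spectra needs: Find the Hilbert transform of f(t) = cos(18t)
The Hilbert transform shifts each frequency component by -pi/2.
H{cos(wt)} = sin(wt)
With w = 18: H{cos(18t)} = sin(18t)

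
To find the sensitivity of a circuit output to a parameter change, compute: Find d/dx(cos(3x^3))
Chain rule: d/dx[cos(u)] = -sin(u)·u' where u = 3x^3
u' = 9x^2

Answer: -9x^2·sin(3x^3)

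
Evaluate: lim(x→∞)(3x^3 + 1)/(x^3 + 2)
Divide numerator and denominator by x^3:
lim (3+1/x^3)/(1+2/x^3)=3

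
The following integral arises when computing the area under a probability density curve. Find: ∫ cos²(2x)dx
Using identity cos²(u) = (1+cos(2u))/2:
∫ (1+cos(4x))/2 dx = x/2+sin(4x)/8+C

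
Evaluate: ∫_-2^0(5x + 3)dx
Step 1: Find antiderivative F(x)=(5/2)x^2+3x
Step 2: F(0) - F(-2)=0 - (4)=-4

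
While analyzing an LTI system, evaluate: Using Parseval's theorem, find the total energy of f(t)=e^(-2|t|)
Parseval's theorem: E = integral |f(t)|^2 dt = (1/2pi) integral |F(omega)|^2 domega
E = integral_{-inf}^{inf} e^(-4|t|) dt = 2 * integral_0^inf e^(-4t) dt = 2/(2 * 2) = 1/2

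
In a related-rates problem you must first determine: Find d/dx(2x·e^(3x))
Product rule: (fg)'=f'g + fg'
f=2x, f'=2
g=e^(3x), g'=3·e^(3x)

Answer: 2·e^(3x) + 6x·e^(3x)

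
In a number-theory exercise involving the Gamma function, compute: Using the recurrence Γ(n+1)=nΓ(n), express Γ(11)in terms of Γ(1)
Γ(11)=10Γ(10)=10·9Γ(9)=...=10!·Γ(1)=3628800·Γ(1)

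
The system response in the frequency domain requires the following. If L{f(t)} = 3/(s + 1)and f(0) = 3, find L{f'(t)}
L{f'(t)}=s·F(s) - f(0)=3s/(s+1)-3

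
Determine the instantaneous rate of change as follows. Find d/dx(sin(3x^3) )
Chain rule: d/dx[sin(u)] = cos(u)·u' where u = 3x^3
u' = 9x^2

Answer: 9x^2·cos(3x^3)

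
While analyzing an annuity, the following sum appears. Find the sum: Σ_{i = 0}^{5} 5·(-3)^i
Geometric series: S = a(1 - r^n)/(1 - r)
a = 5, r = -3, n = 6
S = 5(1 - 729)/4 = -910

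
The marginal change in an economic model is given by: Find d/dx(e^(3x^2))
Chain rule: d/dx[e^u] = e^u · u' where u = 3x^2
u' = 6x

Answer: 6x·e^(3x^2)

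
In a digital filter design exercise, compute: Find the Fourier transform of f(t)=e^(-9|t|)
Using the standard pair: F{e^(-a|t|)} = 2a/(a^2+omega^2)
With a = 9: F(omega) = 18/(81+omega^2)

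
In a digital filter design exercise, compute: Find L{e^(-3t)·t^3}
First shifting: L{e^(at)f(t)} = F(s-a)
L{t^3} = 6/s^4
Shift s → s + 3: 6/(s + 3)^4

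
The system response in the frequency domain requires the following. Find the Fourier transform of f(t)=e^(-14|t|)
Using the standard pair: F{e^(-a|t|)} = 2a/(a^2 + omega^2)
With a = 14: F(omega) = 28/(196 + omega^2)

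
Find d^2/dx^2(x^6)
Apply power rule 2 times:
d^1: 6x^5
d^2: 30x^4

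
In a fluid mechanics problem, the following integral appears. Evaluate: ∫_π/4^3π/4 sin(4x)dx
Antiderivative: -cos(4x)/4
Evaluate at bounds: [-cos(4·3π/4)/4] - [-cos(4·π/4)/4]
=(-(-1) + (-1))/4=0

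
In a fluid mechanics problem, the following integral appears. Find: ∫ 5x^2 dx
Using power rule: ∫ 5x^2 dx = 5/3 x^3+C = (5/3)x^3+C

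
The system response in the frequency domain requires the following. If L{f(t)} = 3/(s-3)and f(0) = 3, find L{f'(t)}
L{f'(t)} = s·F(s) - f(0) = 3s/(s-3) - 3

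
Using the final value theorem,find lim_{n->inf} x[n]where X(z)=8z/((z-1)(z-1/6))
Final value theorem: lim x[n] = lim_{z->1} (z-1) * X(z)
(z-1) * X(z) = 8z/(z-1/6)
As z->1: 8/(1 - 1/6) = 8/(5/6) = 48/5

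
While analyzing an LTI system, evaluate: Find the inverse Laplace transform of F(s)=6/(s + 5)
L^(-1){6/(s-a)} = c·e^(at)
Here a = -5, c = 6

Answer: 6e^(-5t)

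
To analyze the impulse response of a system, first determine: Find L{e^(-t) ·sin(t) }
First shifting: L{e^(at)f(t)}=F(s-a)
L{sin(t)}=1/(s² + 1)
Shift: 1/((s + 1)² + 1)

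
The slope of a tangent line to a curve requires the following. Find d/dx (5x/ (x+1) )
Quotient rule: (f/g)'=(f'g - fg')/g²
f=5x, f'=5
g=x+1, g'=1

Answer: (5·(x+1)-5x)/(x+1)²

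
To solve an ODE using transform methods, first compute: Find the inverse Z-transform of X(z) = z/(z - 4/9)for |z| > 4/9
Standard pair: z/(z-a) <-> a^n*u[n] for causal signals
With a = 4/9: x[n] = (4/9)^n*u[n]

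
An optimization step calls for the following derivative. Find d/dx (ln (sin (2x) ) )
Chain rule: d/dx[ln(u)] = u'/u where u = sin(2x)
u' = 2cos(2x)

Answer: (2cos(2x))/(sin(2x))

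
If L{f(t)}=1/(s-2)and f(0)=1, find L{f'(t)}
L{f'(t)} = s·F(s) - f(0) = s/(s-2)-1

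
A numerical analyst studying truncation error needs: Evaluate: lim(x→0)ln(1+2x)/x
L'Hôpital (0/0): lim 2/(1 + 2x) / 1 = 2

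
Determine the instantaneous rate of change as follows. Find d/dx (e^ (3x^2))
Chain rule: d/dx[e^u]=e^u · u' where u=3x^2
u'=6x

Answer: 6x·e^(3x^2)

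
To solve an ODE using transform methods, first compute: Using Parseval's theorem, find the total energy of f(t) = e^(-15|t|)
Parseval's theorem: E = integral |f(t)|^2 dt = (1/2pi) integral |F(omega)|^2 domega
E = integral_{-inf}^{inf} e^(-30|t|) dt = 2*integral_0^inf e^(-30t) dt = 2/(2*15) = 1/15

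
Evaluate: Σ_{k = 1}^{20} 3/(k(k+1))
Partial fractions: 3/(k(k + 1)) = 3/k - 3/(k + 1)
Telescoping sum: 3(1 - 1/21) = 3·20/21

Answer: 20/7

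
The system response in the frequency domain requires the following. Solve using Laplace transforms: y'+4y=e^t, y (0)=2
Take L: sY - 2+4Y = 1/(s-1)
Y(s+4) = 1/(s-1)+2
Y = 1/((s-1)(s+4))+2/(s+4)
Partial fractions: 1/((s-1)(s+4)) = (1/5)/(s-1) - (1/5)/(s+4)
So Y = (1/5)/(s-1)+(9/5)/(s+4)
Inverse Laplace transform (L^(-1){1/(s-1)} = e^t, L^(-1){1/(s+4)} = e^(-4t)):

Answer: y(t) = (1/5)·e^t+(9/5)·e^(-4t)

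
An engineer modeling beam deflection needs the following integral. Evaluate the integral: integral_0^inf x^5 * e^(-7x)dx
This is a Gamma integral. Substitute u=7x (du=7 dx):
integral_0^inf x^5*e^(-7x) dx=(1/7^6) integral_0^inf u^5*e^(-u) du
=Gamma(6)/7^6=5!/7^6=120/117649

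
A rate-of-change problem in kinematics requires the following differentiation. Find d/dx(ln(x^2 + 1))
Chain rule: d/dx[ln(u)]=u'/u where u=x^2 + 1
u'=2x

Answer: (2x)/(x^2 + 1)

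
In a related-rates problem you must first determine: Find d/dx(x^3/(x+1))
Quotient rule: (f/g)'=(f'g - fg')/g²
f=x^3, f'=3x^2
g=x + 1, g'=1

Answer: (3x^2·(x + 1) - x^3)/(x + 1)²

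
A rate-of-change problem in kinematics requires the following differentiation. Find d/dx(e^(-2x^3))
Chain rule: d/dx[e^u] = e^u · u' where u = -2x^3
u' = -6x^2

Answer: -6x^2·e^(-2x^3)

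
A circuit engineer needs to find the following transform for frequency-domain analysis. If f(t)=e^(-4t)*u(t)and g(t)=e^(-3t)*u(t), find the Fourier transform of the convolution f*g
By the convolution theorem: F{f*g} = F(omega)*G(omega)
F(omega) = 1/(4+j*omega), G(omega) = 1/(3+j*omega)
F{f*g} = 1/((4+j*omega)(3+j*omega))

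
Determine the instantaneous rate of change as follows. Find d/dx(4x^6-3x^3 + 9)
Power rule: d/dx(ax^n) = n·a·x^(n-1)
Term by term: 24·x^5-9·x^2

Answer: 24x^5-9x^2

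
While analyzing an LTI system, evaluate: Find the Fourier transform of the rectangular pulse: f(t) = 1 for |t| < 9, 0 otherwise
F(omega)=integral from -9 to 9 of e^(-j*omega*t) dt
=2*sin(9*omega)/omega=18*sinc(9*omega/pi)

Answer: 2*sin(9*omega)/omega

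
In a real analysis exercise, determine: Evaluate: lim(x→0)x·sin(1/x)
Squeeze theorem: -|x| ≤ x·sin(1/x) ≤ |x|
Since x → 0 as x → 0, by squeeze theorem the limit is 0

Answer: 0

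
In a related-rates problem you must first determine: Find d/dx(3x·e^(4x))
Product rule: (fg)' = f'g + fg'
f = 3x, f' = 3
g = e^(4x), g' = 4·e^(4x)

Answer: 3·e^(4x) + 12x·e^(4x)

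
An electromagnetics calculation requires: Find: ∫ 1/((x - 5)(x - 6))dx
Partial fractions: 1/((x-5)(x-6))=A/(x-5) + B/(x-6)
A=-1, B=1
∫ [-1· 1/(x-5) + 1· 1/(x-6)] dx
=(1)[ln|x-6| - ln|x-5|] + C

Answer: ln|(x-6)/(x-5)| + C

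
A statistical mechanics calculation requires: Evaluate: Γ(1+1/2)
Γ(n + 1/2) = (2n)!√π/(4^n·n!)
= 2√π/(4·1) = (1/2)·√π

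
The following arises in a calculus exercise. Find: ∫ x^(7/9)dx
Power rule: ∫ x^(7/9) dx = x^(16/9)/(16/9)+C

Answer: (9/16)·x^(16/9)+C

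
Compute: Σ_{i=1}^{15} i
Using formula: Σ i^1=n(n + 1)/2=15·16/2=120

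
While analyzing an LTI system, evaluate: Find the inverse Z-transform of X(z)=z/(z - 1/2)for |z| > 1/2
Standard pair: z/(z-a) <-> a^n * u[n] for causal signals
With a=1/2: x[n]=(1/2)^n * u[n]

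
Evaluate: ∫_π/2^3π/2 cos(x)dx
Antiderivative: sin(x)
Evaluate at bounds: [sin(1·3π/2)/1] - [sin(1·π/2)/1]
=((-1) - (1))/1=-2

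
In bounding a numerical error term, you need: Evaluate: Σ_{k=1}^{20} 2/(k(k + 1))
Partial fractions: 2/(k(k+1)) = 2/k - 2/(k+1)
Telescoping sum: 2(1-1/21) = 2·20/21

Answer: 40/21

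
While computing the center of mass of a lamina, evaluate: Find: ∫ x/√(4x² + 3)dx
Let u=4x²+3, du=8x dx
∫ (1/8)·u^(-1/2) du=√u/4+C

Answer: √(4x²+3)/4+C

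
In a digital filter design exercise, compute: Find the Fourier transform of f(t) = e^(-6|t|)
Using the standard pair: F{e^(-a|t|)} = 2a/(a^2+omega^2)
With a = 6: F(omega) = 12/(36+omega^2)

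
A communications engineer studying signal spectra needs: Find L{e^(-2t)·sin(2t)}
First shifting: L{e^(at)f(t)} = F(s-a)
L{sin(2t)} = 2/(s² + 4)
Shift: 2/((s + 2)² + 4)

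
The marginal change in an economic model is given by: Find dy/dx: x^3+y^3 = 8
Differentiate: 3x^2+3y^2·(dy/dx) = 0
dy/dx = -3x^2/(3y^2)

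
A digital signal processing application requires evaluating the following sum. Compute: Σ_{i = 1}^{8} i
Using formula: Σ i^1=n(n+1)/2=8·9/2=36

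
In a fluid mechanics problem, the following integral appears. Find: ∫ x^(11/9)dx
Power rule: ∫ x^(11/9) dx=x^(20/9)/(20/9)+C

Answer: (9/20)·x^(20/9)+C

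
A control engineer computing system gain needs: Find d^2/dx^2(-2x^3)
Apply power rule 2 times:
d^1: -6x^2
d^2: -12x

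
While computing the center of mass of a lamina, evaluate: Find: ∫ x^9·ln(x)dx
By parts: u=ln(x), dv=x^9 dx
du=1/x dx, v=x^10/10
=x^10·ln(x)/10 - ∫ x^9/10 dx
=x^10·ln(x)/10 - x^10/100+C

Answer: x^10(ln(x)/10-1/100)+C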